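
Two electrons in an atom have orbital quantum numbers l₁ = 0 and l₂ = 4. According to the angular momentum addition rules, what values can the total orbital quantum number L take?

Angular momentum addition gives L = |l₁ − l₂|, …, l₁ + l₂.
So L can be 4.

L = 4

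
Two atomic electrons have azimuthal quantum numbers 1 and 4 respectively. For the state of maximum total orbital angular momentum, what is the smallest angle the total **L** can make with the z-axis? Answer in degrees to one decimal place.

Angular momentum addition gives L = |l₁ − l₂|, …, l₁ + l₂.
L ∈ {3, 4, 5}.
The maximum is L = 5, with |L_tot| = ℏ√(5·6) = √30 ℏ.
The minimum angle with z is arccos(5/√30) ≈ 24.1°.

θ_min ≈ 24.1°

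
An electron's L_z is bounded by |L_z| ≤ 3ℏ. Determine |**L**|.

The maximum L_z equals lℏ, giving l = 3.
Then |L| = ℏ√(3·4) = 2√3 ℏ.

|L| = 2√3 ℏ ≈ 3.464ℏ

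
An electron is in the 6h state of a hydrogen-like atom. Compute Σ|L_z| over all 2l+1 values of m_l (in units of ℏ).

Σ|L_z| = 30 ℏ

6h means n = 6, l = 5.
m_l runs from −5 to 5, i.e. {-5, -4, -3, -2, -1, 0, 1, 2, 3, 4, 5}.
Σ|m_l| = 2·5(5+1)/2 = 30.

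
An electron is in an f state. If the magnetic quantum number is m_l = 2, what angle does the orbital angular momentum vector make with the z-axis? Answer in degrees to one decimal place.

For an f orbital, l = 3.
|L| = √(l(l+1)) ℏ = 2√3 ℏ.
L_z = m_l ℏ = 2ℏ.
cos θ = L_z/|L| = 2/√12, so θ ≈ 54.7°.

θ ≈ 54.7°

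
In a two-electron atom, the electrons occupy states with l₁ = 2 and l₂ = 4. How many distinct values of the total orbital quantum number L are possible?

5

By the triangle rule, |l₁ − l₂| ≤ L ≤ l₁ + l₂.
Allowed values: L = 2, 3, 4, 5, 6.
That is 5 values.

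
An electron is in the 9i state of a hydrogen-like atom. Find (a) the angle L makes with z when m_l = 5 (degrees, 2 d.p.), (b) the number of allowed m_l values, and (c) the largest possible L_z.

The 9i subshell has l = 6.
For m_l = 5: cos θ = 5/√42, θ ≈ 39.51°.
There are 2l+1 = 13 values of m_l.
L_z,max = lℏ = 6ℏ.

θ(m_l=5) ≈ 39.51°; 13 values; L_z,max = 6ℏ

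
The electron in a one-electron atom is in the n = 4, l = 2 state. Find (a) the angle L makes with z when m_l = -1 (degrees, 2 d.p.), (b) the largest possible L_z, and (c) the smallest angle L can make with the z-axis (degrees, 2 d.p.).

θ(m_l=-1) ≈ 114.09°; L_z,max = 2ℏ; θ_min ≈ 35.26°

For m_l = -1: cos θ = -1/√6, θ ≈ 114.09°.
L_z,max = lℏ = 2ℏ.
cos θ_min = 2/√6, so θ_min ≈ 35.26°.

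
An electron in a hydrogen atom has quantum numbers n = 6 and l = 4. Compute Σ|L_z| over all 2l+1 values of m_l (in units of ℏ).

Σ|L_z| = 20 ℏ

The allowed m_l values are -4, -3, -2, -1, 0, 1, 2, 3, 4.
Σ|m_l| = 2(1+2+…+4) = 20.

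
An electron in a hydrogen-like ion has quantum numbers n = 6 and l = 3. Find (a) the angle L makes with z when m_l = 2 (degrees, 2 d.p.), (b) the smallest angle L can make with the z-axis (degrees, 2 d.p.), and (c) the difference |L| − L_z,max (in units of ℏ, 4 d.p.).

θ(m_l=2) ≈ 54.74°; θ_min ≈ 30.00°; |L|−L_z,max ≈ 0.4641ℏ

For m_l = 2: cos θ = 2/√12, θ ≈ 54.74°.
cos θ_min = 3/√12, so θ_min ≈ 30.00°.
|L| − L_z,max = (2√3 − 3)ℏ ≈ 0.4641ℏ.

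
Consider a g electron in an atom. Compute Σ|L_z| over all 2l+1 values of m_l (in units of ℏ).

A g state has l = 4.
m_l ∈ {-4, -3, -2, -1, 0, 1, 2, 3, 4}.
Σ|m_l| = l(l+1) = 20.

Σ|L_z| = 20 ℏ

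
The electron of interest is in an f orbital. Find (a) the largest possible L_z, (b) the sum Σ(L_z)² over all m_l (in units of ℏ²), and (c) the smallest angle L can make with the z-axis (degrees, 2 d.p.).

L_z,max = 3ℏ; Σ(L_z)² = 28 ℏ²; θ_min ≈ 30.00°

For an f orbital, l = 3.
L_z,max = lℏ = 3ℏ.
Σ m_l² = 28, so Σ(L_z)² = 28 ℏ².
cos θ_min = 3/√12, so θ_min ≈ 30.00°.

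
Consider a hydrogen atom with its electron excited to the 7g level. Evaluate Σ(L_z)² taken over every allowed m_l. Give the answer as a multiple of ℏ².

The 7g level has l = 4.
The allowed m_l values are -4, -3, -2, -1, 0, 1, 2, 3, 4.
Summing m² from −4 to 4: Σ m_l² = 60.

Σ(L_z)² = 60 ℏ²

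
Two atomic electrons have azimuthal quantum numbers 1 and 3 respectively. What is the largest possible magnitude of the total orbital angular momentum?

|L_tot|_max = 2√5 ℏ ≈ 4.472ℏ

Angular momentum addition gives L = |l₁ − l₂|, …, l₁ + l₂.
Allowed values: L = 2, 3, 4.
The largest magnitude corresponds to L = 4: |L_tot| = ℏ√(4·5) = 2√5 ℏ.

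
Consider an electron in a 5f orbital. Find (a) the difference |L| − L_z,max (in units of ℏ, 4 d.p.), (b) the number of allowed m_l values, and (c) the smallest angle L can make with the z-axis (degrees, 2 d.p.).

For 5f, l = 3.
|L| − L_z,max = (2√3 − 3)ℏ ≈ 0.4641ℏ.
There are 2l+1 = 7 values of m_l.
cos θ_min = 3/√12, so θ_min ≈ 30.00°.

|L|−L_z,max ≈ 0.4641ℏ; 7 values; θ_min ≈ 30.00°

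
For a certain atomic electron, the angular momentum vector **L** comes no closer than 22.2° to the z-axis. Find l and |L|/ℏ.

cos²θ_min = l/(l+1) = 0.8572.
Solving: l = 6.
Then |L| = ℏ√(6·7) = √42 ℏ.

l = 6, |L| = √42 ℏ ≈ 6.481ℏ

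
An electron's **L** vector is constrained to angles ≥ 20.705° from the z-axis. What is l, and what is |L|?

l = 7, |L| = 2√14 ℏ ≈ 7.483ℏ

cos²θ_min = l/(l+1) = 0.8750.
Solving: l = 7.
Then |L| = ℏ√(7·8) = 2√14 ℏ.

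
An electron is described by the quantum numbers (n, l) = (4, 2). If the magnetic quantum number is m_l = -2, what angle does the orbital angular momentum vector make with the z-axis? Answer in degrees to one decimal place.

|L|² = l(l+1)ℏ² = 6ℏ², so |L| = √6 ℏ.
L_z = m_l ℏ = −2ℏ.
cos θ = L_z/|L| = -2/√6, so θ ≈ 144.7°.

θ ≈ 144.7°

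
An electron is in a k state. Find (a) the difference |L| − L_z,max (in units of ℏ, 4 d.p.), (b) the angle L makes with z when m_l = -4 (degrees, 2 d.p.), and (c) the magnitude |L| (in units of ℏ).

A k state has l = 7.
|L| − L_z,max = (2√14 − 7)ℏ ≈ 0.4833ℏ.
For m_l = -4: cos θ = -4/√56, θ ≈ 122.31°.
|L| = ℏ√(7·8) = 2√14 ℏ ≈ 7.483ℏ.

|L|−L_z,max ≈ 0.4833ℏ; θ(m_l=-4) ≈ 122.31°; |L| = 2√14 ℏ ≈ 7.483ℏ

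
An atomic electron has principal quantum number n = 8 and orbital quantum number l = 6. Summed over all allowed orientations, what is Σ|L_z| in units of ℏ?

Σ|L_z| = 42 ℏ

m_l runs from −6 to 6, i.e. {-6, -5, -4, -3, -2, -1, 0, 1, 2, 3, 4, 5, 6}.
Σ|m_l| = l(l+1) = 42.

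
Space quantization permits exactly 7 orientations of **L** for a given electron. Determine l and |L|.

l = 3, |L| = 2√3 ℏ ≈ 3.464ℏ

Since there are 2l+1 = 7 values of m_l, l = 3.
|L| = ℏ√(l(l+1)) = ℏ√(3·4) = 2√3 ℏ.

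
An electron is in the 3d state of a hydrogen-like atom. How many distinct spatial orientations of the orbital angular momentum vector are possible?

For 3d, l = 2.
The number of m_l values is 2l + 1 = 2·2 + 1 = 5.

5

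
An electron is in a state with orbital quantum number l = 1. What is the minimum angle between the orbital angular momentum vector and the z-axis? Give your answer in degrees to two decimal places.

θ_min ≈ 45.00°

|L|² = l(l+1)ℏ² = 2ℏ², so |L| = √2 ℏ.
The smallest angle corresponds to the largest L_z, i.e. m_l = l = 1, giving L_z = 1ℏ.
cos θ_min = 1/√2, so θ_min ≈ 45.00°.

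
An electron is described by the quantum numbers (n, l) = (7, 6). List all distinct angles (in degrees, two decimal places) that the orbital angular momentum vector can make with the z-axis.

|L|² = l(l+1)ℏ² = 42ℏ², so |L| = √42 ℏ.
cos θ = m_l/√42 for each m_l ∈ {-6, -5, -4, -3, -2, -1, 0, 1, 2, 3, 4, 5, 6}.

θ ∈ {22.21°, 39.51°, 51.89°, 62.42°, 72.02°, 81.12°, 90.00°, 98.88°, 107.98°, 117.58°, 128.11°, 140.49°, 157.79°}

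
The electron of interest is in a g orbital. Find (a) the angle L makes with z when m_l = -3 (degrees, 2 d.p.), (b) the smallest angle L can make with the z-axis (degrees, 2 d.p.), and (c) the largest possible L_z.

A g state has l = 4.
For m_l = -3: cos θ = -3/√20, θ ≈ 132.13°.
cos θ_min = 4/√20, so θ_min ≈ 26.57°.
L_z,max = lℏ = 4ℏ.

θ(m_l=-3) ≈ 132.13°; θ_min ≈ 26.57°; L_z,max = 4ℏ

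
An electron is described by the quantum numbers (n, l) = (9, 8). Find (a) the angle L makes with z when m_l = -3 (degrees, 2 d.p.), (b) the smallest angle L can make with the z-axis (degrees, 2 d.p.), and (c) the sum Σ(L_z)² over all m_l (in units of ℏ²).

For m_l = -3: cos θ = -3/√72, θ ≈ 110.70°.
cos θ_min = 8/√72, so θ_min ≈ 19.47°.
Σ m_l² = 408, so Σ(L_z)² = 408 ℏ².

θ(m_l=-3) ≈ 110.70°; θ_min ≈ 19.47°; Σ(L_z)² = 408 ℏ²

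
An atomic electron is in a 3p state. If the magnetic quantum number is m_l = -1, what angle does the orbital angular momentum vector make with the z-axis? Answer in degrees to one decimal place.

θ ≈ 135.0°

For 3p, l = 1.
|L| = √(l(l+1)) ℏ = √2 ℏ.
L_z = m_l ℏ = −1ℏ.
cos θ = L_z/|L| = -1/√2, so θ ≈ 135.0°.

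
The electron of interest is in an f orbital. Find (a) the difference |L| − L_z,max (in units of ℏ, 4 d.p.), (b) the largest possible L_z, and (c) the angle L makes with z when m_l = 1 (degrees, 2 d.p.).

The letter f corresponds to l = 3.
|L| − L_z,max = (2√3 − 3)ℏ ≈ 0.4641ℏ.
L_z,max = lℏ = 3ℏ.
For m_l = 1: cos θ = 1/√12, θ ≈ 73.22°.

|L|−L_z,max ≈ 0.4641ℏ; L_z,max = 3ℏ; θ(m_l=1) ≈ 73.22°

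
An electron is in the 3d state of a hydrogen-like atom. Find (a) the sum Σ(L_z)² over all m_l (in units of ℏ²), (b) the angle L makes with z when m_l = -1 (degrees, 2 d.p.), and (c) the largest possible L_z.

For 3d, l = 2.
Σ m_l² = 10, so Σ(L_z)² = 10 ℏ².
For m_l = -1: cos θ = -1/√6, θ ≈ 114.09°.
L_z,max = lℏ = 2ℏ.

Σ(L_z)² = 10 ℏ²; θ(m_l=-1) ≈ 114.09°; L_z,max = 2ℏ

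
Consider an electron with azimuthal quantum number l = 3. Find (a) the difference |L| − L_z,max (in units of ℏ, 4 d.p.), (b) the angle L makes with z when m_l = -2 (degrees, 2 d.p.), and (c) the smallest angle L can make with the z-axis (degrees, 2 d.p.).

|L|−L_z,max ≈ 0.4641ℏ; θ(m_l=-2) ≈ 125.26°; θ_min ≈ 30.00°

|L| − L_z,max = (2√3 − 3)ℏ ≈ 0.4641ℏ.
For m_l = -2: cos θ = -2/√12, θ ≈ 125.26°.
cos θ_min = 3/√12, so θ_min ≈ 30.00°.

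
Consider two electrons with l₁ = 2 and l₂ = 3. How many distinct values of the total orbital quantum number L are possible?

Angular momentum addition gives L = |l₁ − l₂|, …, l₁ + l₂.
L ∈ {1, 2, 3, 4, 5}.
That is 5 values.

5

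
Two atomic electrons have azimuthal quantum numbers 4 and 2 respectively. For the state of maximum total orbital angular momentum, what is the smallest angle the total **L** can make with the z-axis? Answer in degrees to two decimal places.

θ_min ≈ 22.21°

L runs from |4 − 2| = 2 to 4 + 2 = 6.
Allowed values: L = 2, 3, 4, 5, 6.
The maximum is L = 6, with |L_tot| = ℏ√(6·7) = √42 ℏ.
The minimum angle with z is arccos(6/√42) ≈ 22.21°.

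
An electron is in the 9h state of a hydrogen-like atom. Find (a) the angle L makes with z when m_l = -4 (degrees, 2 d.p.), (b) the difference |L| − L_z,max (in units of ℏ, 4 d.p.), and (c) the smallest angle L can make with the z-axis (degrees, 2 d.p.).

θ(m_l=-4) ≈ 136.91°; |L|−L_z,max ≈ 0.4772ℏ; θ_min ≈ 24.09°

For 9h, l = 5.
For m_l = -4: cos θ = -4/√30, θ ≈ 136.91°.
|L| − L_z,max = (√30 − 5)ℏ ≈ 0.4772ℏ.
cos θ_min = 5/√30, so θ_min ≈ 24.09°.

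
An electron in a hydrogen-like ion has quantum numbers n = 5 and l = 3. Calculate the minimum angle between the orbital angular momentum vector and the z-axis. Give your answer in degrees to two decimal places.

|L| = ℏ√(l(l+1)) = 2√3 ℏ.
The smallest angle corresponds to the largest L_z, i.e. m_l = l = 3, giving L_z = 3ℏ.
cos θ_min = 3/√12, so θ_min ≈ 30.00°.

θ_min ≈ 30.00°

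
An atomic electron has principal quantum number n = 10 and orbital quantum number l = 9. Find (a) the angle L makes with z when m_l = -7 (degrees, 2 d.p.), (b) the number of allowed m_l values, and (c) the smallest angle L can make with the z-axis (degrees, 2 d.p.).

For m_l = -7: cos θ = -7/√90, θ ≈ 137.55°.
There are 2l+1 = 19 values of m_l.
cos θ_min = 9/√90, so θ_min ≈ 18.43°.

θ(m_l=-7) ≈ 137.55°; 19 values; θ_min ≈ 18.43°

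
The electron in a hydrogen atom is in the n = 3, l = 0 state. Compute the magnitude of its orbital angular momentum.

|L| = ℏ√(l(l+1)) = ℏ√0 = 0

|L| = 0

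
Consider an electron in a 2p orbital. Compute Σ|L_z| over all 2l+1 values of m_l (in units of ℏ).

The 2p subshell has l = 1.
m_l ∈ {-1, 0, 1}.
Σ|m_l| = 2·1(1+1)/2 = 2.

Σ|L_z| = 2 ℏ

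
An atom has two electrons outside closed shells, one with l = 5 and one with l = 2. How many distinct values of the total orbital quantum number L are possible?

L runs from |5 − 2| = 3 to 5 + 2 = 7.
L ∈ {3, 4, 5, 6, 7}.
That is 5 values.

5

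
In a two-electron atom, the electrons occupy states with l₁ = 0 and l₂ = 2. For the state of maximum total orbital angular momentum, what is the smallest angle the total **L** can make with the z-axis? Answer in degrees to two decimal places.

θ_min ≈ 35.26°

Angular momentum addition gives L = |l₁ − l₂|, …, l₁ + l₂.
Allowed values: L = 2.
The maximum is L = 2, with |L_tot| = ℏ√(2·3) = √6 ℏ.
The minimum angle with z is arccos(2/√6) ≈ 35.26°.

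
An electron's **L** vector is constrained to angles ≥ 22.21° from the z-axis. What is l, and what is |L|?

At minimum angle, m_l = l, so cos θ = l/√(l(l+1)); cos²θ = l/(l+1) = 0.8571.
Thus l = 0.8571/(1 − 0.8571) ≈ 6.
Then |L| = ℏ√(6·7) = √42 ℏ.

l = 6, |L| = √42 ℏ ≈ 6.481ℏ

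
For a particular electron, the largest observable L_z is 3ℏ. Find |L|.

|L| = 2√3 ℏ ≈ 3.464ℏ

The maximum L_z equals lℏ, giving l = 3.
|L| = ℏ√(l(l+1)) = 2√3 ℏ.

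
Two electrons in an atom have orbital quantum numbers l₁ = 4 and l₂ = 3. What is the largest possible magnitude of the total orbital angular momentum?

|L_tot|_max = 2√14 ℏ ≈ 7.483ℏ

L runs from |4 − 3| = 1 to 4 + 3 = 7.
So L can be 1, 2, 3, 4, 5, 6, 7.
The largest magnitude corresponds to L = 7: |L_tot| = ℏ√(7·8) = 2√14 ℏ.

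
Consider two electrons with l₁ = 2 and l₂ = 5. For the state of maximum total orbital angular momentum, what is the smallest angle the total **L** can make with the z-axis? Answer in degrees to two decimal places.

L runs from |2 − 5| = 3 to 2 + 5 = 7.
L ∈ {3, 4, 5, 6, 7}.
The maximum is L = 7, with |L_tot| = ℏ√(7·8) = 2√14 ℏ.
The minimum angle with z is arccos(7/√56) ≈ 20.70°.

θ_min ≈ 20.70°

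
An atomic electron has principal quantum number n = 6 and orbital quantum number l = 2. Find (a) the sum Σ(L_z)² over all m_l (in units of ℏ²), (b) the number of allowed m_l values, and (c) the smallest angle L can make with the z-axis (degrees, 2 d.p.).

Σ(L_z)² = 10 ℏ²; 5 values; θ_min ≈ 35.26°

Σ m_l² = 10, so Σ(L_z)² = 10 ℏ².
There are 2l+1 = 5 values of m_l.
cos θ_min = 2/√6, so θ_min ≈ 35.26°.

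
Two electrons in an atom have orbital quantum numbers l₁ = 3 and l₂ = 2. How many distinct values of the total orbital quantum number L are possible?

L runs from |3 − 2| = 1 to 3 + 2 = 5.
So L can be 1, 2, 3, 4, 5.
That is 5 values.

5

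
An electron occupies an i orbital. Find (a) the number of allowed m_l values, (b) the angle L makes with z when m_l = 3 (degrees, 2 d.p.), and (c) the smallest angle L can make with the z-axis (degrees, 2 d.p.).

13 values; θ(m_l=3) ≈ 62.42°; θ_min ≈ 22.21°

For an i orbital, l = 6.
There are 2l+1 = 13 values of m_l.
For m_l = 3: cos θ = 3/√42, θ ≈ 62.42°.
cos θ_min = 6/√42, so θ_min ≈ 22.21°.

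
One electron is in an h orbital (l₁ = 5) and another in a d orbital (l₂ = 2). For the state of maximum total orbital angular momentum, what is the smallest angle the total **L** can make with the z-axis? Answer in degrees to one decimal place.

By the triangle rule, |l₁ − l₂| ≤ L ≤ l₁ + l₂.
So L can be 3, 4, 5, 6, 7.
The maximum is L = 7, with |L_tot| = ℏ√(7·8) = 2√14 ℏ.
The minimum angle with z is arccos(7/√56) ≈ 20.7°.

θ_min ≈ 20.7°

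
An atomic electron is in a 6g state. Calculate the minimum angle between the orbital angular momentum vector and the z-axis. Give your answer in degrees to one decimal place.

θ_min ≈ 26.6°

6g means n = 6, l = 4.
|L| = ℏ√(l(l+1)) = 2√5 ℏ.
The smallest angle corresponds to the largest L_z, i.e. m_l = l = 4, giving L_z = 4ℏ.
cos θ_min = 4/√20, so θ_min ≈ 26.6°.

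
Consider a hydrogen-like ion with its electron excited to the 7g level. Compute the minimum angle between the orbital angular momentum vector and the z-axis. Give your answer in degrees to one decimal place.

θ_min ≈ 26.6°

The 7g level has l = 4.
|L|² = l(l+1)ℏ² = 20ℏ², so |L| = 2√5 ℏ.
The smallest angle corresponds to the largest L_z, i.e. m_l = l = 4, giving L_z = 4ℏ.
cos θ_min = 4/√20, so θ_min ≈ 26.6°.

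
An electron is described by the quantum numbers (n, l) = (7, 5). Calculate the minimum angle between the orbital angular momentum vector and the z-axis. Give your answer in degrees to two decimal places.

|L| = √(l(l+1)) ℏ = √30 ℏ.
The smallest angle corresponds to the largest L_z, i.e. m_l = l = 5, giving L_z = 5ℏ.
cos θ_min = 5/√30, so θ_min ≈ 24.09°.

θ_min ≈ 24.09°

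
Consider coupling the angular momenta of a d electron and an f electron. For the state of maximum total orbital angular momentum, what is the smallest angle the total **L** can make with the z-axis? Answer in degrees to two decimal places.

By the triangle rule, |l₁ − l₂| ≤ L ≤ l₁ + l₂.
L ∈ {1, 2, 3, 4, 5}.
The maximum is L = 5, with |L_tot| = ℏ√(5·6) = √30 ℏ.
The minimum angle with z is arccos(5/√30) ≈ 24.09°.

θ_min ≈ 24.09°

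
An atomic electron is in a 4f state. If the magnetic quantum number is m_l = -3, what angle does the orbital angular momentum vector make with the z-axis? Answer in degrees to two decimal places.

For 4f, l = 3.
|L| = √(l(l+1)) ℏ = 2√3 ℏ.
L_z = m_l ℏ = −3ℏ.
cos θ = L_z/|L| = -3/√12, so θ ≈ 150.00°.

θ ≈ 150.00°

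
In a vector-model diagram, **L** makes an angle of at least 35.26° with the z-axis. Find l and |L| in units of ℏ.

At minimum angle, m_l = l, so cos θ = l/√(l(l+1)); cos²θ = l/(l+1) = 0.6667.
Thus l = 0.6667/(1 − 0.6667) ≈ 2.
Then |L| = ℏ√(2·3) = √6 ℏ.

l = 2, |L| = √6 ℏ ≈ 2.449ℏ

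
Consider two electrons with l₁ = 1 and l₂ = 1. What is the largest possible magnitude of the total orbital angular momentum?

|L_tot|_max = √6 ℏ ≈ 2.449ℏ

Angular momentum addition gives L = |l₁ − l₂|, …, l₁ + l₂.
So L can be 0, 1, 2.
The largest magnitude corresponds to L = 2: |L_tot| = ℏ√(2·3) = √6 ℏ.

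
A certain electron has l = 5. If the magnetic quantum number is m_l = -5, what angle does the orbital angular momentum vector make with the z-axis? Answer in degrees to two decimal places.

|L|² = l(l+1)ℏ² = 30ℏ², so |L| = √30 ℏ.
L_z = m_l ℏ = −5ℏ.
cos θ = L_z/|L| = -5/√30, so θ ≈ 155.91°.

θ ≈ 155.91°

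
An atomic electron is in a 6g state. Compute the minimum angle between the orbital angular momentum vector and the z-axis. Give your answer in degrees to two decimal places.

θ_min ≈ 26.57°

6g means n = 6, l = 4.
|L|² = l(l+1)ℏ² = 20ℏ², so |L| = 2√5 ℏ.
The smallest angle corresponds to the largest L_z, i.e. m_l = l = 4, giving L_z = 4ℏ.
cos θ_min = 4/√20, so θ_min ≈ 26.57°.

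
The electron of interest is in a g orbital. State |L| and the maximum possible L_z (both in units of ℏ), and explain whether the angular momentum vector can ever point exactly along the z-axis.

No: L_z,max = 4ℏ < |L| = 2√5 ℏ ≈ 4.472ℏ

For a g orbital, l = 4.
|L| = 2√5 ℏ ≈ 4.4721ℏ, while L_z,max = lℏ = 4ℏ.
Since |L| > L_z,max, the vector can never point exactly along z; the closest it comes is θ_min = arccos(4/√20) ≈ 26.6°.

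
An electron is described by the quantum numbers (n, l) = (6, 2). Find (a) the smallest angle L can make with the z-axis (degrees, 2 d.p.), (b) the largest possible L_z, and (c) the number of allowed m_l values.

θ_min ≈ 35.26°; L_z,max = 2ℏ; 5 values

cos θ_min = 2/√6, so θ_min ≈ 35.26°.
L_z,max = lℏ = 2ℏ.
There are 2l+1 = 5 values of m_l.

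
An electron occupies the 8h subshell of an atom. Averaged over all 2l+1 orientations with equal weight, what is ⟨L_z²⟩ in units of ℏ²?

For 8h, l = 5.
m_l ∈ {-5, -4, -3, -2, -1, 0, 1, 2, 3, 4, 5}.
⟨L_z²⟩ = ℏ²·(Σ m_l²)/(2l+1) = ℏ²·110/11 = 10ℏ².

⟨L_z²⟩ = 10 ℏ²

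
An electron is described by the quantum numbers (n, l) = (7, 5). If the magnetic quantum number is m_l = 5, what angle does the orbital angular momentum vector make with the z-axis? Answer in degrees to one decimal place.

θ ≈ 24.1°

|L|² = l(l+1)ℏ² = 30ℏ², so |L| = √30 ℏ.
L_z = m_l ℏ = 5ℏ.
cos θ = L_z/|L| = 5/√30, so θ ≈ 24.1°.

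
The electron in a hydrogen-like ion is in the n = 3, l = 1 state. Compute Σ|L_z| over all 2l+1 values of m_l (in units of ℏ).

Σ|L_z| = 2 ℏ

m_l runs from −1 to 1, i.e. {-1, 0, 1}.
Σ|m_l| = l(l+1) = 2.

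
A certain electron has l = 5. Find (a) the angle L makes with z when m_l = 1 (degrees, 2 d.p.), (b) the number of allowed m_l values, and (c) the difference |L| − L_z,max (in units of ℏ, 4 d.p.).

θ(m_l=1) ≈ 79.48°; 11 values; |L|−L_z,max ≈ 0.4772ℏ

For m_l = 1: cos θ = 1/√30, θ ≈ 79.48°.
There are 2l+1 = 11 values of m_l.
|L| − L_z,max = (√30 − 5)ℏ ≈ 0.4772ℏ.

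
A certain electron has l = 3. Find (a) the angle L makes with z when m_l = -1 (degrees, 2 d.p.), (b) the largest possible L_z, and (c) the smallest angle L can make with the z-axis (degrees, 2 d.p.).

θ(m_l=-1) ≈ 106.78°; L_z,max = 3ℏ; θ_min ≈ 30.00°

For m_l = -1: cos θ = -1/√12, θ ≈ 106.78°.
L_z,max = lℏ = 3ℏ.
cos θ_min = 3/√12, so θ_min ≈ 30.00°.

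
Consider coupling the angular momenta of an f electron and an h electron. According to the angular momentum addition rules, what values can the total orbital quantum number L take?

By the triangle rule, |l₁ − l₂| ≤ L ≤ l₁ + l₂.
Allowed values: L = 2, 3, 4, 5, 6, 7, 8.

L = 2, 3, 4, 5, 6, 7, 8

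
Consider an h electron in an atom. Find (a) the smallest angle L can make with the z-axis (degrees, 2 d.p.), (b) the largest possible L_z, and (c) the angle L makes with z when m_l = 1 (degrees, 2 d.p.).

θ_min ≈ 24.09°; L_z,max = 5ℏ; θ(m_l=1) ≈ 79.48°

An h state has l = 5.
cos θ_min = 5/√30, so θ_min ≈ 24.09°.
L_z,max = lℏ = 5ℏ.
For m_l = 1: cos θ = 1/√30, θ ≈ 79.48°.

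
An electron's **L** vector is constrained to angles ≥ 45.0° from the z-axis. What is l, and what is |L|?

l = 1, |L| = √2 ℏ ≈ 1.414ℏ

cos²θ_min = l/(l+1) = 0.5000.
l = cos²θ/sin²θ ≈ 1.
Then |L| = ℏ√(1·2) = √2 ℏ.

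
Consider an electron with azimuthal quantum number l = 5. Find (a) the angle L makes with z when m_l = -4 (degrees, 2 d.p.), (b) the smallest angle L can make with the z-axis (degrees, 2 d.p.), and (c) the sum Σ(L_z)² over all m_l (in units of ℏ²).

θ(m_l=-4) ≈ 136.91°; θ_min ≈ 24.09°; Σ(L_z)² = 110 ℏ²

For m_l = -4: cos θ = -4/√30, θ ≈ 136.91°.
cos θ_min = 5/√30, so θ_min ≈ 24.09°.
Σ m_l² = 110, so Σ(L_z)² = 110 ℏ².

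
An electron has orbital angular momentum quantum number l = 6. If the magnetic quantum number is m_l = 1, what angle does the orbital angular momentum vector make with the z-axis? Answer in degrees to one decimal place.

θ ≈ 81.1°

|L| = √(l(l+1)) ℏ = √42 ℏ.
L_z = m_l ℏ = 1ℏ.
cos θ = L_z/|L| = 1/√42, so θ ≈ 81.1°.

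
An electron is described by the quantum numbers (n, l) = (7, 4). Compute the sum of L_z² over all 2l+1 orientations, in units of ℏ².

m_l runs from −4 to 4, i.e. {-4, -3, -2, -1, 0, 1, 2, 3, 4}.
Summing m² from −4 to 4: Σ m_l² = 60.

Σ(L_z)² = 60 ℏ²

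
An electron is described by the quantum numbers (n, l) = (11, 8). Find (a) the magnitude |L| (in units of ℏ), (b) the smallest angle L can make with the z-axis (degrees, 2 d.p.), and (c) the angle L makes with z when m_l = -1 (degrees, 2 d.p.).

|L| = 6√2 ℏ ≈ 8.485ℏ; θ_min ≈ 19.47°; θ(m_l=-1) ≈ 96.77°

|L| = ℏ√(8·9) = 6√2 ℏ ≈ 8.485ℏ.
cos θ_min = 8/√72, so θ_min ≈ 19.47°.
For m_l = -1: cos θ = -1/√72, θ ≈ 96.77°.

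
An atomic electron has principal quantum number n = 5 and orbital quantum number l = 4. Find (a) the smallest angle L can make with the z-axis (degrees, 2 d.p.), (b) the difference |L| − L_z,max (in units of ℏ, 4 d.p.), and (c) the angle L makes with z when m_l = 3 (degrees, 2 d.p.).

θ_min ≈ 26.57°; |L|−L_z,max ≈ 0.4721ℏ; θ(m_l=3) ≈ 47.87°

cos θ_min = 4/√20, so θ_min ≈ 26.57°.
|L| − L_z,max = (2√5 − 4)ℏ ≈ 0.4721ℏ.
For m_l = 3: cos θ = 3/√20, θ ≈ 47.87°.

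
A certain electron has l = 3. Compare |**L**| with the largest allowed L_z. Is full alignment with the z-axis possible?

No: L_z,max = 3ℏ < |L| = 2√3 ℏ ≈ 3.464ℏ

|L| = 2√3 ℏ ≈ 3.4641ℏ, while L_z,max = lℏ = 3ℏ.
Since |L| > L_z,max, the vector can never point exactly along z; the closest it comes is θ_min = arccos(3/√12) ≈ 30.0°.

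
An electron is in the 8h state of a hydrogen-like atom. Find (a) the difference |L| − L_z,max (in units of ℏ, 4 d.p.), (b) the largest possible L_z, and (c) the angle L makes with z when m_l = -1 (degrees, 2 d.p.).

8h means n = 8, l = 5.
|L| − L_z,max = (√30 − 5)ℏ ≈ 0.4772ℏ.
L_z,max = lℏ = 5ℏ.
For m_l = -1: cos θ = -1/√30, θ ≈ 100.52°.

|L|−L_z,max ≈ 0.4772ℏ; L_z,max = 5ℏ; θ(m_l=-1) ≈ 100.52°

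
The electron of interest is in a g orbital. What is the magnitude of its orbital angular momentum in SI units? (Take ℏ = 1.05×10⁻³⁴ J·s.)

|L| = 4.70×10⁻³⁴ J·s

G corresponds to l = 4.
|L| = ℏ√(l(l+1)) = ℏ√(4·5) = 2√5 ℏ
Numerically, |L| = 4.472 × (1.05×10⁻³⁴ J·s) = 4.70×10⁻³⁴ J·s.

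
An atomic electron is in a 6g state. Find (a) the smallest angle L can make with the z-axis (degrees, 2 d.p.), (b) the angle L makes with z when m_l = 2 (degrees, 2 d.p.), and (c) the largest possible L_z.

θ_min ≈ 26.57°; θ(m_l=2) ≈ 63.43°; L_z,max = 4ℏ

6g means n = 6, l = 4.
cos θ_min = 4/√20, so θ_min ≈ 26.57°.
For m_l = 2: cos θ = 2/√20, θ ≈ 63.43°.
L_z,max = lℏ = 4ℏ.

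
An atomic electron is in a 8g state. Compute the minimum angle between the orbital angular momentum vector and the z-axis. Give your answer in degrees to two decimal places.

θ_min ≈ 26.57°

For 8g, l = 4.
|L| = ℏ√(l(l+1)) = 2√5 ℏ.
The smallest angle corresponds to the largest L_z, i.e. m_l = l = 4, giving L_z = 4ℏ.
cos θ_min = 4/√20, so θ_min ≈ 26.57°.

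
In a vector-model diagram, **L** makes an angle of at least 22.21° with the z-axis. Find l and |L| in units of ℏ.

cos²θ_min = l/(l+1) = 0.8571.
l = cos²θ/sin²θ ≈ 6.
Then |L| = ℏ√(6·7) = √42 ℏ.

l = 6, |L| = √42 ℏ ≈ 6.481ℏ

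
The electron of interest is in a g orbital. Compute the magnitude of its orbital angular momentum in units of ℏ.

|L| = 2√5 ℏ ≈ 4.472ℏ

A g state has l = 4.
|L| = ℏ√(l(l+1)) = ℏ√(4·5) = 2√5 ℏ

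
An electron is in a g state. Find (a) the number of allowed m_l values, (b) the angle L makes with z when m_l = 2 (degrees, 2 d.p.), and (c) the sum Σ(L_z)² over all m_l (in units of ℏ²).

9 values; θ(m_l=2) ≈ 63.43°; Σ(L_z)² = 60 ℏ²

A g state has l = 4.
There are 2l+1 = 9 values of m_l.
For m_l = 2: cos θ = 2/√20, θ ≈ 63.43°.
Σ m_l² = 60, so Σ(L_z)² = 60 ℏ².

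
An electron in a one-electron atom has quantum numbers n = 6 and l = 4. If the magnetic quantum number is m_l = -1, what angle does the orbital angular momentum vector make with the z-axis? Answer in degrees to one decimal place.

θ ≈ 102.9°

|L|² = l(l+1)ℏ² = 20ℏ², so |L| = 2√5 ℏ.
L_z = m_l ℏ = −1ℏ.
cos θ = L_z/|L| = -1/√20, so θ ≈ 102.9°.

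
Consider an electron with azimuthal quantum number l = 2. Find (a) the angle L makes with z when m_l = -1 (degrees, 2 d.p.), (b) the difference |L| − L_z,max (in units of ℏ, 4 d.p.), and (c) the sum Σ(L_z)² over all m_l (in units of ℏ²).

θ(m_l=-1) ≈ 114.09°; |L|−L_z,max ≈ 0.4495ℏ; Σ(L_z)² = 10 ℏ²

For m_l = -1: cos θ = -1/√6, θ ≈ 114.09°.
|L| − L_z,max = (√6 − 2)ℏ ≈ 0.4495ℏ.
Σ m_l² = 10, so Σ(L_z)² = 10 ℏ².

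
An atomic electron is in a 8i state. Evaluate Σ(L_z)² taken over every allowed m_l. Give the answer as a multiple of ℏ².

Σ(L_z)² = 182 ℏ²

For 8i, l = 6.
m_l ∈ {-6, -5, -4, -3, -2, -1, 0, 1, 2, 3, 4, 5, 6}.
Summing m² from −6 to 6: Σ m_l² = 182.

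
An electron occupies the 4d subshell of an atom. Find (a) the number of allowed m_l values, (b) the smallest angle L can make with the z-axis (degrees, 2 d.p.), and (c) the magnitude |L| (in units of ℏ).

4d means n = 4, l = 2.
There are 2l+1 = 5 values of m_l.
cos θ_min = 2/√6, so θ_min ≈ 35.26°.
|L| = ℏ√(2·3) = √6 ℏ ≈ 2.449ℏ.

5 values; θ_min ≈ 35.26°; |L| = √6 ℏ ≈ 2.449ℏ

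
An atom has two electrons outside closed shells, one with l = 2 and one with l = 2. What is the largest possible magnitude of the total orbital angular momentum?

|L_tot|_max = 2√5 ℏ ≈ 4.472ℏ

By the triangle rule, |l₁ − l₂| ≤ L ≤ l₁ + l₂.
So L can be 0, 1, 2, 3, 4.
The largest magnitude corresponds to L = 4: |L_tot| = ℏ√(4·5) = 2√5 ℏ.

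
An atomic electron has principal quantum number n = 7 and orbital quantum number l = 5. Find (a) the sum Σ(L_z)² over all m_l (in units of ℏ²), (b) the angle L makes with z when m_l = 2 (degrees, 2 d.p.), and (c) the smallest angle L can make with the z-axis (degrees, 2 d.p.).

Σ(L_z)² = 110 ℏ²; θ(m_l=2) ≈ 68.58°; θ_min ≈ 24.09°

Σ m_l² = 110, so Σ(L_z)² = 110 ℏ².
For m_l = 2: cos θ = 2/√30, θ ≈ 68.58°.
cos θ_min = 5/√30, so θ_min ≈ 24.09°.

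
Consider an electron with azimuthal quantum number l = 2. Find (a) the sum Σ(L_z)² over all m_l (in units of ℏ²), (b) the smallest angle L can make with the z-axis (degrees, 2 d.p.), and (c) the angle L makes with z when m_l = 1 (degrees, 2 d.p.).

Σ m_l² = 10, so Σ(L_z)² = 10 ℏ².
cos θ_min = 2/√6, so θ_min ≈ 35.26°.
For m_l = 1: cos θ = 1/√6, θ ≈ 65.91°.

Σ(L_z)² = 10 ℏ²; θ_min ≈ 35.26°; θ(m_l=1) ≈ 65.91°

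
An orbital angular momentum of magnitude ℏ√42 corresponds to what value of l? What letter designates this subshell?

l = 6 (i orbital)

Since |L|² = l(l+1)ℏ², l(l+1) = 42.
Solving: l = 6.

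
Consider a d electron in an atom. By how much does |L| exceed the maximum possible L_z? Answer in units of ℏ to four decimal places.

A d state has l = 2.
|L| = √6 ℏ ≈ 2.4495ℏ, while L_z,max = lℏ = 2ℏ.
The difference is (√6 − 2)ℏ ≈ 0.4495ℏ.

|L| − L_z,max ≈ 0.4495ℏ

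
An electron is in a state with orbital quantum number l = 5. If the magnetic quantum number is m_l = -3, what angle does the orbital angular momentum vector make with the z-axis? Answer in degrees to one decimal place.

θ ≈ 123.2°

|L| = √(l(l+1)) ℏ = √30 ℏ.
L_z = m_l ℏ = −3ℏ.
cos θ = L_z/|L| = -3/√30, so θ ≈ 123.2°.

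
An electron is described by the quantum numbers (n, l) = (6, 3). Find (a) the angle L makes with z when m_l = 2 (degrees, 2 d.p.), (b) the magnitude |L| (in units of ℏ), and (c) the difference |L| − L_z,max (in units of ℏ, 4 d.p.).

θ(m_l=2) ≈ 54.74°; |L| = 2√3 ℏ ≈ 3.464ℏ; |L|−L_z,max ≈ 0.4641ℏ

For m_l = 2: cos θ = 2/√12, θ ≈ 54.74°.
|L| = ℏ√(3·4) = 2√3 ℏ ≈ 3.464ℏ.
|L| − L_z,max = (2√3 − 3)ℏ ≈ 0.4641ℏ.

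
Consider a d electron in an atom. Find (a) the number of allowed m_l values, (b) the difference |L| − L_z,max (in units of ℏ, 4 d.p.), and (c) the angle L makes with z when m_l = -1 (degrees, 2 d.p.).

The letter d corresponds to l = 2.
There are 2l+1 = 5 values of m_l.
|L| − L_z,max = (√6 − 2)ℏ ≈ 0.4495ℏ.
For m_l = -1: cos θ = -1/√6, θ ≈ 114.09°.

5 values; |L|−L_z,max ≈ 0.4495ℏ; θ(m_l=-1) ≈ 114.09°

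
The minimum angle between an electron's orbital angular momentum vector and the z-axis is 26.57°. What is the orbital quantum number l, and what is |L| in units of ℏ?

At minimum angle, m_l = l, so cos θ = l/√(l(l+1)); cos²θ = l/(l+1) = 0.7999.
Solving: l = 4.
Then |L| = ℏ√(4·5) = 2√5 ℏ.

l = 4, |L| = 2√5 ℏ ≈ 4.472ℏ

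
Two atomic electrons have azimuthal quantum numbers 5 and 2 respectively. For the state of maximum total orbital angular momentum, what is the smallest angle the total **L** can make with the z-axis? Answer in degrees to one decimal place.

θ_min ≈ 20.7°

Angular momentum addition gives L = |l₁ − l₂|, …, l₁ + l₂.
Allowed values: L = 3, 4, 5, 6, 7.
The maximum is L = 7, with |L_tot| = ℏ√(7·8) = 2√14 ℏ.
The minimum angle with z is arccos(7/√56) ≈ 20.7°.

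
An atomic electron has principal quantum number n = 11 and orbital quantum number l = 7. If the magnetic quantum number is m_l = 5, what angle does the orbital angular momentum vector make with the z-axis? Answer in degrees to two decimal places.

θ ≈ 48.08°

|L|² = l(l+1)ℏ² = 56ℏ², so |L| = 2√14 ℏ.
L_z = m_l ℏ = 5ℏ.
cos θ = L_z/|L| = 5/√56, so θ ≈ 48.08°.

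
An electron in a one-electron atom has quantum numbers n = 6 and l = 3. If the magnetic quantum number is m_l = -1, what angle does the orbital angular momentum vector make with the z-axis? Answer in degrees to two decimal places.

θ ≈ 106.78°

|L| = ℏ√(l(l+1)) = 2√3 ℏ.
L_z = m_l ℏ = −1ℏ.
cos θ = L_z/|L| = -1/√12, so θ ≈ 106.78°.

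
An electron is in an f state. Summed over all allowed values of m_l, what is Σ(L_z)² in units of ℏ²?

Σ(L_z)² = 28 ℏ²

For an f orbital, l = 3.
The allowed m_l values are -3, -2, -1, 0, 1, 2, 3.
Σ m_l² = 2·(1 + 4 + 9) = 28.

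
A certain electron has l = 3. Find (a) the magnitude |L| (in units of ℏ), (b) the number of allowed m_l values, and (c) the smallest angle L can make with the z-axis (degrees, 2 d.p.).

|L| = ℏ√(3·4) = 2√3 ℏ ≈ 3.464ℏ.
There are 2l+1 = 7 values of m_l.
cos θ_min = 3/√12, so θ_min ≈ 30.00°.

|L| = 2√3 ℏ ≈ 3.464ℏ; 7 values; θ_min ≈ 30.00°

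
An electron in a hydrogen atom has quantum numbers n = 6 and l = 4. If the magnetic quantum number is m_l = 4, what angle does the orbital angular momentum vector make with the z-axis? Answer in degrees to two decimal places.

|L|² = l(l+1)ℏ² = 20ℏ², so |L| = 2√5 ℏ.
L_z = m_l ℏ = 4ℏ.
cos θ = L_z/|L| = 4/√20, so θ ≈ 26.57°.

θ ≈ 26.57°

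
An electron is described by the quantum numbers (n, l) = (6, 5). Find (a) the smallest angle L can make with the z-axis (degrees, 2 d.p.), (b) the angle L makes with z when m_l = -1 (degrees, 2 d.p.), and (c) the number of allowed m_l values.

cos θ_min = 5/√30, so θ_min ≈ 24.09°.
For m_l = -1: cos θ = -1/√30, θ ≈ 100.52°.
There are 2l+1 = 11 values of m_l.

θ_min ≈ 24.09°; θ(m_l=-1) ≈ 100.52°; 11 values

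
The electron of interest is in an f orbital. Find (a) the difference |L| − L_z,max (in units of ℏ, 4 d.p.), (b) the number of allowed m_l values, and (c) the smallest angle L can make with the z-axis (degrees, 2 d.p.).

An f state has l = 3.
|L| − L_z,max = (2√3 − 3)ℏ ≈ 0.4641ℏ.
There are 2l+1 = 7 values of m_l.
cos θ_min = 3/√12, so θ_min ≈ 30.00°.

|L|−L_z,max ≈ 0.4641ℏ; 7 values; θ_min ≈ 30.00°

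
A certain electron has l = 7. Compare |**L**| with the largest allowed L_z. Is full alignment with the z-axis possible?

|L| = 2√14 ℏ ≈ 7.4833ℏ, while L_z,max = lℏ = 7ℏ.
Since |L| > L_z,max, the vector can never point exactly along z; the closest it comes is θ_min = arccos(7/√56) ≈ 20.7°.

No: L_z,max = 7ℏ < |L| = 2√14 ℏ ≈ 7.483ℏ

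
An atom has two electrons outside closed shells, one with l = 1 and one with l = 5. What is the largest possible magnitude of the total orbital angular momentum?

|L_tot|_max = √42 ℏ ≈ 6.481ℏ

The total orbital quantum number L ranges from |l₁ − l₂| to l₁ + l₂ in integer steps.
L ∈ {4, 5, 6}.
The largest magnitude corresponds to L = 6: |L_tot| = ℏ√(6·7) = √42 ℏ.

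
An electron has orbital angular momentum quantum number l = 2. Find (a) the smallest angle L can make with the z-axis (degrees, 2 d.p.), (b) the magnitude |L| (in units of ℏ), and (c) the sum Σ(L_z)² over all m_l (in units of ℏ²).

θ_min ≈ 35.26°; |L| = √6 ℏ ≈ 2.449ℏ; Σ(L_z)² = 10 ℏ²

cos θ_min = 2/√6, so θ_min ≈ 35.26°.
|L| = ℏ√(2·3) = √6 ℏ ≈ 2.449ℏ.
Σ m_l² = 10, so Σ(L_z)² = 10 ℏ².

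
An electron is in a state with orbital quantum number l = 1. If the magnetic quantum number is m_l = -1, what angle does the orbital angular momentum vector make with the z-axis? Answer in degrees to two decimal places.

θ ≈ 135.00°

|L|² = l(l+1)ℏ² = 2ℏ², so |L| = √2 ℏ.
L_z = m_l ℏ = −1ℏ.
cos θ = L_z/|L| = -1/√2, so θ ≈ 135.00°.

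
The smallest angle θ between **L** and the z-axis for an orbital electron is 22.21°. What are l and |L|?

l = 6, |L| = √42 ℏ ≈ 6.481ℏ

cos²θ_min = l/(l+1) = 0.8571.
Solving: l = 6.
Then |L| = ℏ√(6·7) = √42 ℏ.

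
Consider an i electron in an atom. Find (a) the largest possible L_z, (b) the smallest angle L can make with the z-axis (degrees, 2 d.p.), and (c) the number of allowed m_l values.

L_z,max = 6ℏ; θ_min ≈ 22.21°; 13 values

For an i orbital, l = 6.
L_z,max = lℏ = 6ℏ.
cos θ_min = 6/√42, so θ_min ≈ 22.21°.
There are 2l+1 = 13 values of m_l.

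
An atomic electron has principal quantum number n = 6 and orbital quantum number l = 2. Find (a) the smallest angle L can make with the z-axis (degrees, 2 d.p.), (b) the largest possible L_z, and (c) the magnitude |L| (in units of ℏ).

cos θ_min = 2/√6, so θ_min ≈ 35.26°.
L_z,max = lℏ = 2ℏ.
|L| = ℏ√(2·3) = √6 ℏ ≈ 2.449ℏ.

θ_min ≈ 35.26°; L_z,max = 2ℏ; |L| = √6 ℏ ≈ 2.449ℏ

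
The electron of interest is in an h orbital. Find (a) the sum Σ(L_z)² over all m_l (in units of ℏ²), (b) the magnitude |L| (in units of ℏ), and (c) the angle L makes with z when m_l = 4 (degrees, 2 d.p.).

An h state has l = 5.
Σ m_l² = 110, so Σ(L_z)² = 110 ℏ².
|L| = ℏ√(5·6) = √30 ℏ ≈ 5.477ℏ.
For m_l = 4: cos θ = 4/√30, θ ≈ 43.09°.

Σ(L_z)² = 110 ℏ²; |L| = √30 ℏ ≈ 5.477ℏ; θ(m_l=4) ≈ 43.09°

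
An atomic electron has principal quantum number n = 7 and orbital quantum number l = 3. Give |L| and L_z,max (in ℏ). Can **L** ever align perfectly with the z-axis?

|L| = 2√3 ℏ ≈ 3.4641ℏ, while L_z,max = lℏ = 3ℏ.
Since |L| > L_z,max, the vector can never point exactly along z; the closest it comes is θ_min = arccos(3/√12) ≈ 30.0°.

No: L_z,max = 3ℏ < |L| = 2√3 ℏ ≈ 3.464ℏ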